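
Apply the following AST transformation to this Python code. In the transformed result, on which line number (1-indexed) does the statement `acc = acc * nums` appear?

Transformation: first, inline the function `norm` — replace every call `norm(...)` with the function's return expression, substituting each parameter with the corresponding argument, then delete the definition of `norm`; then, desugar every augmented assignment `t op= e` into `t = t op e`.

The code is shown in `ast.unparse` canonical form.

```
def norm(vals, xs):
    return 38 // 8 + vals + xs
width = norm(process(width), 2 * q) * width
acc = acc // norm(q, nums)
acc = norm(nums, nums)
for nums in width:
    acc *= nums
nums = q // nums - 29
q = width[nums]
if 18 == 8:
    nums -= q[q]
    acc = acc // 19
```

Transformed code:
width = (38 // 8 + process(width) + 2 * q) * width
acc = acc // (38 // 8 + q + nums)
acc = 38 // 8 + nums + nums
for nums in width:
    acc = acc * nums
nums = q // nums - 29
q = width[nums]
if 18 == 8:
    nums = nums - q[q]
    acc = acc // 19

5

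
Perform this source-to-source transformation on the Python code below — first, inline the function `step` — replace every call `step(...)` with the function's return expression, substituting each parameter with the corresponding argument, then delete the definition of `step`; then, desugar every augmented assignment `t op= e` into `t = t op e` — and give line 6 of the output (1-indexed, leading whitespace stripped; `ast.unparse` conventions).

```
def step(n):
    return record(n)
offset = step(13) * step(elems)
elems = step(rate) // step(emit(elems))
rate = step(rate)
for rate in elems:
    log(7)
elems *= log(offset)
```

elems = elems * log(offset)

Transformed code:
offset = record(13) * record(elems)
elems = record(rate) // record(emit(elems))
rate = record(rate)
for rate in elems:
    log(7)
elems = elems * log(offset)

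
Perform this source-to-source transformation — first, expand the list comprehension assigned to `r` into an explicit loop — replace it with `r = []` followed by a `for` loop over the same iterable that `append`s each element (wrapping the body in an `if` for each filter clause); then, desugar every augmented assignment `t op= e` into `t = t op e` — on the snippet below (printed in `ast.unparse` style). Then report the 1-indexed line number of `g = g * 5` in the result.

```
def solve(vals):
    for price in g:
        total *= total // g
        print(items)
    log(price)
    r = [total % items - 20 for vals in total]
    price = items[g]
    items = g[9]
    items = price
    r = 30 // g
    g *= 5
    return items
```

13

Transformed code:
def solve(vals):
    for price in g:
        total = total * (total // g)
        print(items)
    log(price)
    r = []
    for vals in total:
        r.append(total % items - 20)
    price = items[g]
    items = g[9]
    items = price
    r = 30 // g
    g = g * 5
    return items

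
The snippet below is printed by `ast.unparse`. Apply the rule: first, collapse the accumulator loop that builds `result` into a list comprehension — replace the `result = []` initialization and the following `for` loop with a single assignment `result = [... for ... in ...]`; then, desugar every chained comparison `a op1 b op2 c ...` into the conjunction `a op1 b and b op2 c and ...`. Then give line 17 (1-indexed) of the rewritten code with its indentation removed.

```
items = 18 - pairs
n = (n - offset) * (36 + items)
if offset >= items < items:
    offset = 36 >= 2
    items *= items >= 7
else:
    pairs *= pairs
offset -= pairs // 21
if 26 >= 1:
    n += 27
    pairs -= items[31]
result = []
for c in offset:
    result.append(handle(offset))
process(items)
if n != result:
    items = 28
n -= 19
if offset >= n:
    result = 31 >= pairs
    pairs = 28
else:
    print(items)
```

Transformed code:
items = 18 - pairs
n = (n - offset) * (36 + items)
if offset >= items and items < items:
    offset = 36 >= 2
    items *= items >= 7
else:
    pairs *= pairs
offset -= pairs // 21
if 26 >= 1:
    n += 27
    pairs -= items[31]
result = [handle(offset) for c in offset]
process(items)
if n != result:
    items = 28
n -= 19
if offset >= n:
    result = 31 >= pairs
    pairs = 28
else:
    print(items)

if offset >= n:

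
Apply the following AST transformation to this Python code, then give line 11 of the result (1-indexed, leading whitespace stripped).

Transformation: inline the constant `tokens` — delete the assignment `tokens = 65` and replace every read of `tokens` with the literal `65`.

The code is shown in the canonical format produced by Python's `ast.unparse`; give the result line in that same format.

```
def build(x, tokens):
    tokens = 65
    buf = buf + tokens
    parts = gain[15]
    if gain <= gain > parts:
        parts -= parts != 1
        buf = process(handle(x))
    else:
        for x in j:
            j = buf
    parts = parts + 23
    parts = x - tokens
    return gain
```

Transformed code:
def build(x, tokens):
    buf = buf + 65
    parts = gain[15]
    if gain <= gain > parts:
        parts -= parts != 1
        buf = process(handle(x))
    else:
        for x in j:
            j = buf
    parts = parts + 23
    parts = x - 65
    return gain

parts = x - 65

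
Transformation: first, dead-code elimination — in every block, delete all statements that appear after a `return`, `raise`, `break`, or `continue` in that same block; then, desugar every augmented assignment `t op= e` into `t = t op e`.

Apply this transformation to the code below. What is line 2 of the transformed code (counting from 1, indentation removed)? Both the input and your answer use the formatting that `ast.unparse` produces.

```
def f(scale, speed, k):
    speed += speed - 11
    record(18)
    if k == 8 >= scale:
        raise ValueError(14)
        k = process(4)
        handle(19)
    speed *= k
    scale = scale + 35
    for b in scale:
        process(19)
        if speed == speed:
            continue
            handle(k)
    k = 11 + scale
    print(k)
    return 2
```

speed = speed + (speed - 11)

Transformed code:
def f(scale, speed, k):
    speed = speed + (speed - 11)
    record(18)
    if k == 8 >= scale:
        raise ValueError(14)
    speed = speed * k
    scale = scale + 35
    for b in scale:
        process(19)
        if speed == speed:
            continue
    k = 11 + scale
    print(k)
    return 2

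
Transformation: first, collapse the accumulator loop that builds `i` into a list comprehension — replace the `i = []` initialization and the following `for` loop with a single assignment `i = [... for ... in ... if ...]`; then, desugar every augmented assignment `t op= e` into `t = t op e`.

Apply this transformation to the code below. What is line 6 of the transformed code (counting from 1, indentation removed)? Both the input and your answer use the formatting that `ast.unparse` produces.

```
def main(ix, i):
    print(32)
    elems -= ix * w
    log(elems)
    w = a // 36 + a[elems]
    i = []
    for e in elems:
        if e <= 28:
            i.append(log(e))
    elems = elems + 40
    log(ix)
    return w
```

Transformed code:
def main(ix, i):
    print(32)
    elems = elems - ix * w
    log(elems)
    w = a // 36 + a[elems]
    i = [log(e) for e in elems if e <= 28]
    elems = elems + 40
    log(ix)
    return w

i = [log(e) for e in elems if e <= 28]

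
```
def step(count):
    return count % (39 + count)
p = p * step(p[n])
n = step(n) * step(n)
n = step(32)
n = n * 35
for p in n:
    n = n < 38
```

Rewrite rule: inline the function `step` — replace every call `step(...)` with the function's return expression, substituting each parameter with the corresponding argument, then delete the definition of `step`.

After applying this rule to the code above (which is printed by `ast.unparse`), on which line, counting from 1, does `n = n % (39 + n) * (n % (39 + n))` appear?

2

Transformed code:
p = p * (p[n] % (39 + p[n]))
n = n % (39 + n) * (n % (39 + n))
n = 32 % (39 + 32)
n = n * 35
for p in n:
    n = n < 38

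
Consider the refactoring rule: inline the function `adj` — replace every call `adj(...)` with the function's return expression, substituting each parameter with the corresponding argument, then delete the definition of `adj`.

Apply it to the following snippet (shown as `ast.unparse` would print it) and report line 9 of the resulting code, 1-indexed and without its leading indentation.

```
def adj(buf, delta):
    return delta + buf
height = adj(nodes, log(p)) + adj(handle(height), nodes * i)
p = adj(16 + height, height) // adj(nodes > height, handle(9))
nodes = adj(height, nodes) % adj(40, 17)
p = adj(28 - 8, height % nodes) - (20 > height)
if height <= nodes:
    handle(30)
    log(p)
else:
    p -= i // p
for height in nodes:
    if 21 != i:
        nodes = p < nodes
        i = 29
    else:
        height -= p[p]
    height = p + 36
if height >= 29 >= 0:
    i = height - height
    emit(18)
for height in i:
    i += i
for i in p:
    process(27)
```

Transformed code:
height = log(p) + nodes + (nodes * i + handle(height))
p = (height + (16 + height)) // (handle(9) + (nodes > height))
nodes = (nodes + height) % (17 + 40)
p = height % nodes + (28 - 8) - (20 > height)
if height <= nodes:
    handle(30)
    log(p)
else:
    p -= i // p
for height in nodes:
    if 21 != i:
        nodes = p < nodes
        i = 29
    else:
        height -= p[p]
    height = p + 36
if height >= 29 >= 0:
    i = height - height
    emit(18)
for height in i:
    i += i
for i in p:
    process(27)

p -= i // p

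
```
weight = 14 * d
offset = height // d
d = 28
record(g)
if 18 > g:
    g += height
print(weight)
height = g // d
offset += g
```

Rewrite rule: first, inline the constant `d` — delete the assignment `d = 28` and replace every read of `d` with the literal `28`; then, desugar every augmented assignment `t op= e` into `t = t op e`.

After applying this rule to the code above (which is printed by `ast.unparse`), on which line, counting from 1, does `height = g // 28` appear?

7

Transformed code:
weight = 14 * 28
offset = height // 28
record(g)
if 18 > g:
    g = g + height
print(weight)
height = g // 28
offset = offset + g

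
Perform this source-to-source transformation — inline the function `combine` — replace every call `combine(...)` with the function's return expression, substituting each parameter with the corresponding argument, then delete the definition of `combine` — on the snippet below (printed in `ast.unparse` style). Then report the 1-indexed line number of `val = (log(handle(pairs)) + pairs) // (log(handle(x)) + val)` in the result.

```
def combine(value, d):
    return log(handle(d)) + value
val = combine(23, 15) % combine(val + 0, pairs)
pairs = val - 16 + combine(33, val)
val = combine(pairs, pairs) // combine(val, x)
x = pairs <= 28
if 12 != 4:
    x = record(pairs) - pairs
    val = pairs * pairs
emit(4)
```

Transformed code:
val = (log(handle(15)) + 23) % (log(handle(pairs)) + (val + 0))
pairs = val - 16 + (log(handle(val)) + 33)
val = (log(handle(pairs)) + pairs) // (log(handle(x)) + val)
x = pairs <= 28
if 12 != 4:
    x = record(pairs) - pairs
    val = pairs * pairs
emit(4)

3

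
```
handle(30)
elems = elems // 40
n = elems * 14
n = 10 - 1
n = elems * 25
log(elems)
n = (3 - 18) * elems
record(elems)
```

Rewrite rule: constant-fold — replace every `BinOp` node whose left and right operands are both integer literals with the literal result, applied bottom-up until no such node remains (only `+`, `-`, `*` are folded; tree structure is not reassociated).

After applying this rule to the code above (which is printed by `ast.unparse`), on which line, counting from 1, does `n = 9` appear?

4

Transformed code:
handle(30)
elems = elems // 40
n = elems * 14
n = 9
n = elems * 25
log(elems)
n = -15 * elems
record(elems)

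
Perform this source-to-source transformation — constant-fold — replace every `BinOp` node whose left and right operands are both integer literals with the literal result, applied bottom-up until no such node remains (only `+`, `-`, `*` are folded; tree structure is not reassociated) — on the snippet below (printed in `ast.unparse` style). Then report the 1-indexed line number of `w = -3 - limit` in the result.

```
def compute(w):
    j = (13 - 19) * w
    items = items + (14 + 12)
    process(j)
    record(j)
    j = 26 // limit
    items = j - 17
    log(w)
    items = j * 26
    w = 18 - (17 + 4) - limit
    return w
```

Transformed code:
def compute(w):
    j = -6 * w
    items = items + 26
    process(j)
    record(j)
    j = 26 // limit
    items = j - 17
    log(w)
    items = j * 26
    w = -3 - limit
    return w

10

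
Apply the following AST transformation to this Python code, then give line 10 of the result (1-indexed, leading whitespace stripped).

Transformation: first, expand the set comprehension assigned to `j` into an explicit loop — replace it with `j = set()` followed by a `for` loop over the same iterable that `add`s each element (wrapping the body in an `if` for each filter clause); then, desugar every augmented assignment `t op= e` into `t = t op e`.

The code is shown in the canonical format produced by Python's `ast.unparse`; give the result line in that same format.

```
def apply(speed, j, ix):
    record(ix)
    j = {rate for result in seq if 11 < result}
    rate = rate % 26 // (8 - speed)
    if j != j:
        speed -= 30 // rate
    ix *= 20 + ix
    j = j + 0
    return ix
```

ix = ix * (20 + ix)

Transformed code:
def apply(speed, j, ix):
    record(ix)
    j = set()
    for result in seq:
        if 11 < result:
            j.add(rate)
    rate = rate % 26 // (8 - speed)
    if j != j:
        speed = speed - 30 // rate
    ix = ix * (20 + ix)
    j = j + 0
    return ix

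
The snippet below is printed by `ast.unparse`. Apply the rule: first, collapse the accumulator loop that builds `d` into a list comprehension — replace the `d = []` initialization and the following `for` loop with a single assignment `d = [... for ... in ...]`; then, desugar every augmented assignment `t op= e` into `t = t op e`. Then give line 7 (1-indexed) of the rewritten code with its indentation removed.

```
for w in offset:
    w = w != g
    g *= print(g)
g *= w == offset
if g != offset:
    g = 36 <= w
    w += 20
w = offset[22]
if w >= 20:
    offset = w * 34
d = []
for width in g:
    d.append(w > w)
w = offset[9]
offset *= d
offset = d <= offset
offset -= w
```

w = w + 20

Transformed code:
for w in offset:
    w = w != g
    g = g * print(g)
g = g * (w == offset)
if g != offset:
    g = 36 <= w
    w = w + 20
w = offset[22]
if w >= 20:
    offset = w * 34
d = [w > w for width in g]
w = offset[9]
offset = offset * d
offset = d <= offset
offset = offset - w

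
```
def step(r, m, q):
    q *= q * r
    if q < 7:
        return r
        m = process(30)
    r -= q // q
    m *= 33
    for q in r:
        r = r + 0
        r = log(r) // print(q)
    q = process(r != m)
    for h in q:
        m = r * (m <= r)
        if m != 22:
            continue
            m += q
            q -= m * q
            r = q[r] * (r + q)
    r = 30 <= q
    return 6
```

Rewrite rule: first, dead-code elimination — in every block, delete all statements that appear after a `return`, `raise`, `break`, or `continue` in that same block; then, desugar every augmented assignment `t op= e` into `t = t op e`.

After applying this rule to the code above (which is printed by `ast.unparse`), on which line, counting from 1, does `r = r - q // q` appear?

Transformed code:
def step(r, m, q):
    q = q * (q * r)
    if q < 7:
        return r
    r = r - q // q
    m = m * 33
    for q in r:
        r = r + 0
        r = log(r) // print(q)
    q = process(r != m)
    for h in q:
        m = r * (m <= r)
        if m != 22:
            continue
    r = 30 <= q
    return 6

5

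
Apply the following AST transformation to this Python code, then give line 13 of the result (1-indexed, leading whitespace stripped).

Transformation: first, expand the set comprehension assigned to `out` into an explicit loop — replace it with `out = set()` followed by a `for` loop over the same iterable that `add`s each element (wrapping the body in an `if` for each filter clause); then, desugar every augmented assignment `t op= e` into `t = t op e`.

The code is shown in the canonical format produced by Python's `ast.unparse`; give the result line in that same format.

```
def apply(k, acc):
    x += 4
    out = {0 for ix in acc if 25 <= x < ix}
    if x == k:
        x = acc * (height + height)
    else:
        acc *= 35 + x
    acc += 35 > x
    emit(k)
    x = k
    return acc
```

x = k

Transformed code:
def apply(k, acc):
    x = x + 4
    out = set()
    for ix in acc:
        if 25 <= x < ix:
            out.add(0)
    if x == k:
        x = acc * (height + height)
    else:
        acc = acc * (35 + x)
    acc = acc + (35 > x)
    emit(k)
    x = k
    return acc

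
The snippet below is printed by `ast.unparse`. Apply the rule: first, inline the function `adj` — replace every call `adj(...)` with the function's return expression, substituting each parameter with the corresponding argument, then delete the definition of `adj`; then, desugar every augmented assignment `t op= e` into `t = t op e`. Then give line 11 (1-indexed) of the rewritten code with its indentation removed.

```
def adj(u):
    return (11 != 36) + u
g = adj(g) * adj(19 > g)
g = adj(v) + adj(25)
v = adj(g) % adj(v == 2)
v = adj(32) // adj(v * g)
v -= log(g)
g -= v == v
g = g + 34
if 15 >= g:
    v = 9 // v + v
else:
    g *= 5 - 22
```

Transformed code:
g = ((11 != 36) + g) * ((11 != 36) + (19 > g))
g = (11 != 36) + v + ((11 != 36) + 25)
v = ((11 != 36) + g) % ((11 != 36) + (v == 2))
v = ((11 != 36) + 32) // ((11 != 36) + v * g)
v = v - log(g)
g = g - (v == v)
g = g + 34
if 15 >= g:
    v = 9 // v + v
else:
    g = g * (5 - 22)

g = g * (5 - 22)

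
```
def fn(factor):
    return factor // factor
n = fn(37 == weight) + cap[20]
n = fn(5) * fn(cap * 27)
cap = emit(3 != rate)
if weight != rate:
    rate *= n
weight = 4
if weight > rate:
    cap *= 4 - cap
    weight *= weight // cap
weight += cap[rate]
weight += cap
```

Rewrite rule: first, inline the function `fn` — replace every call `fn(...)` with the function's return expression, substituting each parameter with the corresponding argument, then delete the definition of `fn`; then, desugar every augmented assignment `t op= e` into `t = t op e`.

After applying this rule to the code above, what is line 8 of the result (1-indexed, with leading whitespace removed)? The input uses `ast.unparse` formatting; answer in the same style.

Transformed code:
n = (37 == weight) // (37 == weight) + cap[20]
n = 5 // 5 * (cap * 27 // (cap * 27))
cap = emit(3 != rate)
if weight != rate:
    rate = rate * n
weight = 4
if weight > rate:
    cap = cap * (4 - cap)
    weight = weight * (weight // cap)
weight = weight + cap[rate]
weight = weight + cap

cap = cap * (4 - cap)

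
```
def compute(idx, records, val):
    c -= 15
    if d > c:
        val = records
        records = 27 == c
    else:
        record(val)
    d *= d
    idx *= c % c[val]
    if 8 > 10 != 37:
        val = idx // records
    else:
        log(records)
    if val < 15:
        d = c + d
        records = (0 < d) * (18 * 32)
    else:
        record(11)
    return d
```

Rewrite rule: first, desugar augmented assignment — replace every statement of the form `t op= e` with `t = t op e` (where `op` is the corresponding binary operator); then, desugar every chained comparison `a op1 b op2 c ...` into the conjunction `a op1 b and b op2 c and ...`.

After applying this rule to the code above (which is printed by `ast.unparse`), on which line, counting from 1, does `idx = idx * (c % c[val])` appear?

Transformed code:
def compute(idx, records, val):
    c = c - 15
    if d > c:
        val = records
        records = 27 == c
    else:
        record(val)
    d = d * d
    idx = idx * (c % c[val])
    if 8 > 10 and 10 != 37:
        val = idx // records
    else:
        log(records)
    if val < 15:
        d = c + d
        records = (0 < d) * (18 * 32)
    else:
        record(11)
    return d

9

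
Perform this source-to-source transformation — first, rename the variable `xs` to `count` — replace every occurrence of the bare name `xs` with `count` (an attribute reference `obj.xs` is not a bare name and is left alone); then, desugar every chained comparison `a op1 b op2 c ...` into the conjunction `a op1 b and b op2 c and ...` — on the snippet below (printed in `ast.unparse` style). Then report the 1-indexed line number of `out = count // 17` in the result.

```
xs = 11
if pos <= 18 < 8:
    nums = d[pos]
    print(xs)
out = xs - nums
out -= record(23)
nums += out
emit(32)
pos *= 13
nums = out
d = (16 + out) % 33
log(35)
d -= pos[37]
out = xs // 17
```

Transformed code:
count = 11
if pos <= 18 and 18 < 8:
    nums = d[pos]
    print(count)
out = count - nums
out -= record(23)
nums += out
emit(32)
pos *= 13
nums = out
d = (16 + out) % 33
log(35)
d -= pos[37]
out = count // 17

14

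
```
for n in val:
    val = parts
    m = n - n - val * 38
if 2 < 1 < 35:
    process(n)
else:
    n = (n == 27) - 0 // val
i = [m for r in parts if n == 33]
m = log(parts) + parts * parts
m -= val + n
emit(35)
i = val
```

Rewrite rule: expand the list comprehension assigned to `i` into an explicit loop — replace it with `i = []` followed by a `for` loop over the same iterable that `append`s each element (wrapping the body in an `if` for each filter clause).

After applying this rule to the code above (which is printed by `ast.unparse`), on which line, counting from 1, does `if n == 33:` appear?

10

Transformed code:
for n in val:
    val = parts
    m = n - n - val * 38
if 2 < 1 < 35:
    process(n)
else:
    n = (n == 27) - 0 // val
i = []
for r in parts:
    if n == 33:
        i.append(m)
m = log(parts) + parts * parts
m -= val + n
emit(35)
i = val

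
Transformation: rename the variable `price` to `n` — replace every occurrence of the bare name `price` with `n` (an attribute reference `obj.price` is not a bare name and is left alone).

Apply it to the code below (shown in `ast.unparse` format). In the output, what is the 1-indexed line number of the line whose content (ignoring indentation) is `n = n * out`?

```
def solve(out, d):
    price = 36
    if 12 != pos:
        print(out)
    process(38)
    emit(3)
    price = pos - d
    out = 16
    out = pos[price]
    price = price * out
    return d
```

10

Transformed code:
def solve(out, d):
    n = 36
    if 12 != pos:
        print(out)
    process(38)
    emit(3)
    n = pos - d
    out = 16
    out = pos[n]
    n = n * out
    return d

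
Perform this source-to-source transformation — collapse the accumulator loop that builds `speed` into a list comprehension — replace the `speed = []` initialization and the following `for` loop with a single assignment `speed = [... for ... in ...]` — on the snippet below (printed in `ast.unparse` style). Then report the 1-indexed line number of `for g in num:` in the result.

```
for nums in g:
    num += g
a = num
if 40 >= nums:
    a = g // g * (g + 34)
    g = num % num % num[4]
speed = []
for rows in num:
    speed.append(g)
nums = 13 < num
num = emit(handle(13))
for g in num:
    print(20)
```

Transformed code:
for nums in g:
    num += g
a = num
if 40 >= nums:
    a = g // g * (g + 34)
    g = num % num % num[4]
speed = [g for rows in num]
nums = 13 < num
num = emit(handle(13))
for g in num:
    print(20)

10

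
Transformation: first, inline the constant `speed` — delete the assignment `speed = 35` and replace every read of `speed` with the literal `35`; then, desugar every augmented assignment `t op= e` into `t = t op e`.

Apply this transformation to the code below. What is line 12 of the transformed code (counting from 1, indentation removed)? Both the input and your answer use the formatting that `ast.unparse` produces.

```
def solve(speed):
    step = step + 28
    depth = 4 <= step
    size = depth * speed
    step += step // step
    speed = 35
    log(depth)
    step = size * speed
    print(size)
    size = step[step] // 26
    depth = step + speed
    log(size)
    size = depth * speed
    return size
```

Transformed code:
def solve(speed):
    step = step + 28
    depth = 4 <= step
    size = depth * 35
    step = step + step // step
    log(depth)
    step = size * 35
    print(size)
    size = step[step] // 26
    depth = step + 35
    log(size)
    size = depth * 35
    return size

size = depth * 35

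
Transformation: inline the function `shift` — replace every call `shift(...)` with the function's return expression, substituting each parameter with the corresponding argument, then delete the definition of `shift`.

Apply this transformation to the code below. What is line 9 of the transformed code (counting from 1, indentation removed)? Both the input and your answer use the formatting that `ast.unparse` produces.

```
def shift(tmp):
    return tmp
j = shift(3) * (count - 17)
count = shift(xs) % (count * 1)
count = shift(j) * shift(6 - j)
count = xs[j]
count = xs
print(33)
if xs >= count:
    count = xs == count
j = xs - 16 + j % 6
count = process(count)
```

j = xs - 16 + j % 6

Transformed code:
j = 3 * (count - 17)
count = xs % (count * 1)
count = j * (6 - j)
count = xs[j]
count = xs
print(33)
if xs >= count:
    count = xs == count
j = xs - 16 + j % 6
count = process(count)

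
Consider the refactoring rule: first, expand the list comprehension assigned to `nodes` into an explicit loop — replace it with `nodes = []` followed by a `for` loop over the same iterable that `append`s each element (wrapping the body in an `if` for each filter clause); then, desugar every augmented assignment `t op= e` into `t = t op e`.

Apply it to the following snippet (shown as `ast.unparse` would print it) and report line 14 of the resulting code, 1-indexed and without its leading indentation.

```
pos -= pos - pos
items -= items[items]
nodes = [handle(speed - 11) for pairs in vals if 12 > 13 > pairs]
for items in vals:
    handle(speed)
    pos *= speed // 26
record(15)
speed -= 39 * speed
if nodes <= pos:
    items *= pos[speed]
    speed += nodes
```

Transformed code:
pos = pos - (pos - pos)
items = items - items[items]
nodes = []
for pairs in vals:
    if 12 > 13 > pairs:
        nodes.append(handle(speed - 11))
for items in vals:
    handle(speed)
    pos = pos * (speed // 26)
record(15)
speed = speed - 39 * speed
if nodes <= pos:
    items = items * pos[speed]
    speed = speed + nodes

speed = speed + nodes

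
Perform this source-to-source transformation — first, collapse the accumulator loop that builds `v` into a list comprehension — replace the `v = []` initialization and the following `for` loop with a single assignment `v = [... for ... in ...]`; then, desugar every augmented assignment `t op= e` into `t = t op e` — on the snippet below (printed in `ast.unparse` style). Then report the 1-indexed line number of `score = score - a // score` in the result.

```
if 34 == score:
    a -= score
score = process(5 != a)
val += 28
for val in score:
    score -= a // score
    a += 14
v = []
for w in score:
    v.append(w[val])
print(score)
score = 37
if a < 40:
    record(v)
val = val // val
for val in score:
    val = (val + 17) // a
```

Transformed code:
if 34 == score:
    a = a - score
score = process(5 != a)
val = val + 28
for val in score:
    score = score - a // score
    a = a + 14
v = [w[val] for w in score]
print(score)
score = 37
if a < 40:
    record(v)
val = val // val
for val in score:
    val = (val + 17) // a

6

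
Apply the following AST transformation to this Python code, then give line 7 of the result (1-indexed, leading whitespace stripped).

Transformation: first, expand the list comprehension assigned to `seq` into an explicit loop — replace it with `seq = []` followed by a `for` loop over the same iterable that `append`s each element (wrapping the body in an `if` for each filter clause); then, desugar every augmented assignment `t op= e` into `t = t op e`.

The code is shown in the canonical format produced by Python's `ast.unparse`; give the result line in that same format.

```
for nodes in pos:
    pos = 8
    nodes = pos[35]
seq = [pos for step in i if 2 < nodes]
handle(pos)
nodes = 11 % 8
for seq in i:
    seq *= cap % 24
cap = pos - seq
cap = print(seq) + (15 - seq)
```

Transformed code:
for nodes in pos:
    pos = 8
    nodes = pos[35]
seq = []
for step in i:
    if 2 < nodes:
        seq.append(pos)
handle(pos)
nodes = 11 % 8
for seq in i:
    seq = seq * (cap % 24)
cap = pos - seq
cap = print(seq) + (15 - seq)

seq.append(pos)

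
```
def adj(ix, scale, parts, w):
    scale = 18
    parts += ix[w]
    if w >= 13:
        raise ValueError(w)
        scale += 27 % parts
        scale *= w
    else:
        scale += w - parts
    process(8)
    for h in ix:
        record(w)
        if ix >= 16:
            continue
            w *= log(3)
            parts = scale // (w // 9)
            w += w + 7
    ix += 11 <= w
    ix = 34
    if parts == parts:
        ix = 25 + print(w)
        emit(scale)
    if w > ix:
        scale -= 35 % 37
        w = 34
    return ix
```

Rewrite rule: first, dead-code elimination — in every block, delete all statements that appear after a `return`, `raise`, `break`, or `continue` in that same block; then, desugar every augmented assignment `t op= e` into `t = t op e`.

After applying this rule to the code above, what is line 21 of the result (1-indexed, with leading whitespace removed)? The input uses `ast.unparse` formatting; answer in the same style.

Transformed code:
def adj(ix, scale, parts, w):
    scale = 18
    parts = parts + ix[w]
    if w >= 13:
        raise ValueError(w)
    else:
        scale = scale + (w - parts)
    process(8)
    for h in ix:
        record(w)
        if ix >= 16:
            continue
    ix = ix + (11 <= w)
    ix = 34
    if parts == parts:
        ix = 25 + print(w)
        emit(scale)
    if w > ix:
        scale = scale - 35 % 37
        w = 34
    return ix

return ix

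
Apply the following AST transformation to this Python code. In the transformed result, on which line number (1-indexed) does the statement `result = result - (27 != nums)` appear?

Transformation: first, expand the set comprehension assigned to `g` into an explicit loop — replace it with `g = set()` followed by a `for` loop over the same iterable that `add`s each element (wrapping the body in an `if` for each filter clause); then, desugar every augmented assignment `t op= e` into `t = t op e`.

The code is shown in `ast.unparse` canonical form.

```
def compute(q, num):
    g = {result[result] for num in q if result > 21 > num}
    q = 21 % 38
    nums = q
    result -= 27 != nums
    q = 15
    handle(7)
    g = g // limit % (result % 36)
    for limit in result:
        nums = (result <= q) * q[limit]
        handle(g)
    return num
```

Transformed code:
def compute(q, num):
    g = set()
    for num in q:
        if result > 21 > num:
            g.add(result[result])
    q = 21 % 38
    nums = q
    result = result - (27 != nums)
    q = 15
    handle(7)
    g = g // limit % (result % 36)
    for limit in result:
        nums = (result <= q) * q[limit]
        handle(g)
    return num

8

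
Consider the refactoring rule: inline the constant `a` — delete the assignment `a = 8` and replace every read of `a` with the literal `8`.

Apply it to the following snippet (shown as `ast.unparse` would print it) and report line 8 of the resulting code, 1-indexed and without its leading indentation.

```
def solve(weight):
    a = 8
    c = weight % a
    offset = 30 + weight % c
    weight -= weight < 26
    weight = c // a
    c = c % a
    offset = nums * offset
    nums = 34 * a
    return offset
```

Transformed code:
def solve(weight):
    c = weight % 8
    offset = 30 + weight % c
    weight -= weight < 26
    weight = c // 8
    c = c % 8
    offset = nums * offset
    nums = 34 * 8
    return offset

nums = 34 * 8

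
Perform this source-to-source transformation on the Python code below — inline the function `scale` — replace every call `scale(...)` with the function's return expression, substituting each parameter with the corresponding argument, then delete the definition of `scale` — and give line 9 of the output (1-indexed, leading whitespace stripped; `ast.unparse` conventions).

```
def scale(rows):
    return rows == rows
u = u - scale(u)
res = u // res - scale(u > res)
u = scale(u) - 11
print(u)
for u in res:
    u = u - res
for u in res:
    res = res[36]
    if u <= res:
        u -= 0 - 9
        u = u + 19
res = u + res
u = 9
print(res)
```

Transformed code:
u = u - (u == u)
res = u // res - ((u > res) == (u > res))
u = (u == u) - 11
print(u)
for u in res:
    u = u - res
for u in res:
    res = res[36]
    if u <= res:
        u -= 0 - 9
        u = u + 19
res = u + res
u = 9
print(res)

if u <= res:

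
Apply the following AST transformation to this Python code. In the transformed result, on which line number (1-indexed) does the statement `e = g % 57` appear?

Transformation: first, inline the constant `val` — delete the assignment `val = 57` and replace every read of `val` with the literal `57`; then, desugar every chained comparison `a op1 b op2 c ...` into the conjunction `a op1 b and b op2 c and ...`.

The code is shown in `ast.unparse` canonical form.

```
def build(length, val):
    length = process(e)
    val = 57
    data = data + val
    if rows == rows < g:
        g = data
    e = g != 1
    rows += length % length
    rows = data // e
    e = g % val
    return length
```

Transformed code:
def build(length, val):
    length = process(e)
    data = data + 57
    if rows == rows and rows < g:
        g = data
    e = g != 1
    rows += length % length
    rows = data // e
    e = g % 57
    return length

9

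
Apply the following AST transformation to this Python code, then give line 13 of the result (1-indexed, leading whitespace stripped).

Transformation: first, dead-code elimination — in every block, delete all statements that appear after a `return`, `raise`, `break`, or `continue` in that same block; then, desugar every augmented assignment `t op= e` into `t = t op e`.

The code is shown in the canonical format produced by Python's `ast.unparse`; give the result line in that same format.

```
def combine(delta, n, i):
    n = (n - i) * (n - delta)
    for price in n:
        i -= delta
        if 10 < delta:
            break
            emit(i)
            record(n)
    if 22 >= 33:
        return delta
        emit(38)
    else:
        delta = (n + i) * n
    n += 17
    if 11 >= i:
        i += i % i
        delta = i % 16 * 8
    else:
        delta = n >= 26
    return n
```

i = i + i % i

Transformed code:
def combine(delta, n, i):
    n = (n - i) * (n - delta)
    for price in n:
        i = i - delta
        if 10 < delta:
            break
    if 22 >= 33:
        return delta
    else:
        delta = (n + i) * n
    n = n + 17
    if 11 >= i:
        i = i + i % i
        delta = i % 16 * 8
    else:
        delta = n >= 26
    return n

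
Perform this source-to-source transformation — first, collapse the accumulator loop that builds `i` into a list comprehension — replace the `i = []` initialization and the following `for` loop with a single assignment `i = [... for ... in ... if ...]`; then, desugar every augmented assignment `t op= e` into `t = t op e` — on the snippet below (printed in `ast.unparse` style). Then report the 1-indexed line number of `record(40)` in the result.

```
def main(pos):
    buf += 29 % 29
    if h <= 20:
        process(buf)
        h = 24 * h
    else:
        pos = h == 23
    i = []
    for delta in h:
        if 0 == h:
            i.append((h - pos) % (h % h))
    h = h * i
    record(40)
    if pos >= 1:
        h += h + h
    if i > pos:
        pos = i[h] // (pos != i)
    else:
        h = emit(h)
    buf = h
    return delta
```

10

Transformed code:
def main(pos):
    buf = buf + 29 % 29
    if h <= 20:
        process(buf)
        h = 24 * h
    else:
        pos = h == 23
    i = [(h - pos) % (h % h) for delta in h if 0 == h]
    h = h * i
    record(40)
    if pos >= 1:
        h = h + (h + h)
    if i > pos:
        pos = i[h] // (pos != i)
    else:
        h = emit(h)
    buf = h
    return delta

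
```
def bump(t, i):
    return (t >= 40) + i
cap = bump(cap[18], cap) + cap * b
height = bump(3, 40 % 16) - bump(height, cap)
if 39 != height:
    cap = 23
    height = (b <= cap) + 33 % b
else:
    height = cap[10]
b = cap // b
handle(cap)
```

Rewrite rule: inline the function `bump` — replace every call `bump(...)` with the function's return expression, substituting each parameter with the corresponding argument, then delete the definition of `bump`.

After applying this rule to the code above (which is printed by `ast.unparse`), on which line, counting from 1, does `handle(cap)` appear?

Transformed code:
cap = (cap[18] >= 40) + cap + cap * b
height = (3 >= 40) + 40 % 16 - ((height >= 40) + cap)
if 39 != height:
    cap = 23
    height = (b <= cap) + 33 % b
else:
    height = cap[10]
b = cap // b
handle(cap)

9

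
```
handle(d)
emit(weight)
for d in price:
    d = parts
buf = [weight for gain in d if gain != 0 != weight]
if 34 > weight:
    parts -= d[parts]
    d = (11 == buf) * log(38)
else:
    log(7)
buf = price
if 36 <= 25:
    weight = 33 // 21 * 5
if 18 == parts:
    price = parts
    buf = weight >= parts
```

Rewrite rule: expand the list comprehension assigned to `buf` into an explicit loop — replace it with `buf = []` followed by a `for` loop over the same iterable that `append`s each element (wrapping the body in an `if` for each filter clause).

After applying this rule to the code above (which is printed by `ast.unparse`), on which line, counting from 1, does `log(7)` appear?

13

Transformed code:
handle(d)
emit(weight)
for d in price:
    d = parts
buf = []
for gain in d:
    if gain != 0 != weight:
        buf.append(weight)
if 34 > weight:
    parts -= d[parts]
    d = (11 == buf) * log(38)
else:
    log(7)
buf = price
if 36 <= 25:
    weight = 33 // 21 * 5
if 18 == parts:
    price = parts
    buf = weight >= parts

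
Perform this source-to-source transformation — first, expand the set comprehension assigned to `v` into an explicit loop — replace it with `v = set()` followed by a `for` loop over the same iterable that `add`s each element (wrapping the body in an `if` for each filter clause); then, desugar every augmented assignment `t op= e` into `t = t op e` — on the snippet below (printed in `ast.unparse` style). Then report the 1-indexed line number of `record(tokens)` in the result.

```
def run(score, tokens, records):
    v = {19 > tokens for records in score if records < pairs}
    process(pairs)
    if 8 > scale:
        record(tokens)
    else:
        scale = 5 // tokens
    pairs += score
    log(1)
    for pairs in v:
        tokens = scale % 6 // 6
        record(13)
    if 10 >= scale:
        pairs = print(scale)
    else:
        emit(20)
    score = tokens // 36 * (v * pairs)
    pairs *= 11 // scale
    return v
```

8

Transformed code:
def run(score, tokens, records):
    v = set()
    for records in score:
        if records < pairs:
            v.add(19 > tokens)
    process(pairs)
    if 8 > scale:
        record(tokens)
    else:
        scale = 5 // tokens
    pairs = pairs + score
    log(1)
    for pairs in v:
        tokens = scale % 6 // 6
        record(13)
    if 10 >= scale:
        pairs = print(scale)
    else:
        emit(20)
    score = tokens // 36 * (v * pairs)
    pairs = pairs * (11 // scale)
    return v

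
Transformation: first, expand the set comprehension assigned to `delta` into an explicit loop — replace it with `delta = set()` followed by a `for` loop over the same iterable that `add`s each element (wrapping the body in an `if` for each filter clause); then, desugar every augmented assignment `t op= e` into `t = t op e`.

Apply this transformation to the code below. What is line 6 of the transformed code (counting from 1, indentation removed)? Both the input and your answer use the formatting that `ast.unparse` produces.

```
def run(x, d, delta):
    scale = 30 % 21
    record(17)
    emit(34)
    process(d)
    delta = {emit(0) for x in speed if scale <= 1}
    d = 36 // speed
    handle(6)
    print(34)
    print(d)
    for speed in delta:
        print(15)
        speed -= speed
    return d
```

delta = set()

Transformed code:
def run(x, d, delta):
    scale = 30 % 21
    record(17)
    emit(34)
    process(d)
    delta = set()
    for x in speed:
        if scale <= 1:
            delta.add(emit(0))
    d = 36 // speed
    handle(6)
    print(34)
    print(d)
    for speed in delta:
        print(15)
        speed = speed - speed
    return d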